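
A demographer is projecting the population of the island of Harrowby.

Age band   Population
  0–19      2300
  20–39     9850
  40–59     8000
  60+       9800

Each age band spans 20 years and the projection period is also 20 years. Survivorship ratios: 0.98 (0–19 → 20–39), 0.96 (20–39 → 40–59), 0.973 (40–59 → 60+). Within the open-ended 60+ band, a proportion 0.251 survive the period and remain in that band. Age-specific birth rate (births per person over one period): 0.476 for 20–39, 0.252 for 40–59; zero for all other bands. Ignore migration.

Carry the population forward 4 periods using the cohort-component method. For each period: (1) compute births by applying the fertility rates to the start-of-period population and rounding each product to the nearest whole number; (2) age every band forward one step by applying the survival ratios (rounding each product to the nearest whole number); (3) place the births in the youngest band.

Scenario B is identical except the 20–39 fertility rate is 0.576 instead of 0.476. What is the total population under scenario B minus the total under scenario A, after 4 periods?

(Bands numbered youngest = 1 to oldest = 4.)
Period 1.
Births: 9850 × 0.476 = 4689  |  8000 × 0.252 = 2016 → 6705
Band 2: 2300 × 0.98 = 2254
Band 3: 9850 × 0.96 = 9456
Band 4: 8000 × 0.973 + 9800 × 0.251 = 7784 + 2460 = 10244
Giving 6705 / 2254 / 9456 / 10244.
Period 2.
Births: 2254 × 0.476 = 1073  |  9456 × 0.252 = 2383 → 3456
Band 2: 6705 × 0.98 = 6571
Band 3: 2254 × 0.96 = 2164
Band 4: 9456 × 0.973 + 10244 × 0.251 = 9201 + 2571 = 11772
Giving 3456 / 6571 / 2164 / 11772.
Period 3.
Births: 6571 × 0.476 = 3128  |  2164 × 0.252 = 545 → 3673
Band 2: 3456 × 0.98 = 3387
Band 3: 6571 × 0.96 = 6308
Band 4: 2164 × 0.973 + 11772 × 0.251 = 2106 + 2955 = 5061
Giving 3673 / 3387 / 6308 / 5061.
Period 4.
Births: 3387 × 0.476 = 1612  |  6308 × 0.252 = 1590 → 3202
Band 2: 3673 × 0.98 = 3600
Band 3: 3387 × 0.96 = 3252
Band 4: 6308 × 0.973 + 5061 × 0.251 = 6138 + 1270 = 7408
Giving 3202 / 3600 / 3252 / 7408.
Scenario A total after 4 periods: 17462
Scenario B projection —
Period 1.
Births: 9850 × 0.576 = 5674  |  8000 × 0.252 = 2016 → 7690
Band 2: 2300 × 0.98 = 2254
Band 3: 9850 × 0.96 = 9456
Band 4: 8000 × 0.973 + 9800 × 0.251 = 7784 + 2460 = 10244
Giving 7690 / 2254 / 9456 / 10244.
Period 2.
Births: 2254 × 0.576 = 1298  |  9456 × 0.252 = 2383 → 3681
Band 2: 7690 × 0.98 = 7536
Band 3: 2254 × 0.96 = 2164
Band 4: 9456 × 0.973 + 10244 × 0.251 = 9201 + 2571 = 11772
Giving 3681 / 7536 / 2164 / 11772.
Period 3.
Births: 7536 × 0.576 = 4341  |  2164 × 0.252 = 545 → 4886
Band 2: 3681 × 0.98 = 3607
Band 3: 7536 × 0.96 = 7235
Band 4: 2164 × 0.973 + 11772 × 0.251 = 2106 + 2955 = 5061
Giving 4886 / 3607 / 7235 / 5061.
Period 4.
Births: 3607 × 0.576 = 2078  |  7235 × 0.252 = 1823 → 3901
Band 2: 4886 × 0.98 = 4788
Band 3: 3607 × 0.96 = 3463
Band 4: 7235 × 0.973 + 5061 × 0.251 = 7040 + 1270 = 8310
Giving 3901 / 4788 / 3463 / 8310.
Scenario B total after 4 periods: 20462
Difference B − A = 20462 − 17462 = 3000

3000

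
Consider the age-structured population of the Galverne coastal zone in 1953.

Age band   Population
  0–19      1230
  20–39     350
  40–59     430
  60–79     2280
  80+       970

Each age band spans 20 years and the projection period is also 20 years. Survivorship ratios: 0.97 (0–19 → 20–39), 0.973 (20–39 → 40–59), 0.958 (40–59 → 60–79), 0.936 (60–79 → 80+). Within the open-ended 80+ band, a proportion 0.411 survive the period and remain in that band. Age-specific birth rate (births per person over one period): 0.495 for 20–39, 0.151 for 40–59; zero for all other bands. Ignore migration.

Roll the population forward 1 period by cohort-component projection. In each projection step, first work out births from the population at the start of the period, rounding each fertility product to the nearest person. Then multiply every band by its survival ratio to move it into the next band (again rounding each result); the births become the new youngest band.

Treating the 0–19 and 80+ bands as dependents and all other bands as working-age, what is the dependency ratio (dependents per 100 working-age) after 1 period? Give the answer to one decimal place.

142.4

Numbering the bands 1..5 from youngest to oldest:
[period 1]
Births: 350 × 0.495 = 173  |  430 × 0.151 = 65 ⇒ total 238
Band 2: 1230 × 0.97 = 1193
Band 3: 350 × 0.973 = 341
Band 4: 430 × 0.958 = 412
Band 5: 2280 × 0.936 + 970 × 0.411 = 2134 + 399 = 2533
Giving 238 / 1193 / 341 / 412 / 2533.
Dependents (band 0–19 + band 80+) = 238 + 2533 = 2771; working-age = 1946; ratio = 2771/1946 × 100 = 142.4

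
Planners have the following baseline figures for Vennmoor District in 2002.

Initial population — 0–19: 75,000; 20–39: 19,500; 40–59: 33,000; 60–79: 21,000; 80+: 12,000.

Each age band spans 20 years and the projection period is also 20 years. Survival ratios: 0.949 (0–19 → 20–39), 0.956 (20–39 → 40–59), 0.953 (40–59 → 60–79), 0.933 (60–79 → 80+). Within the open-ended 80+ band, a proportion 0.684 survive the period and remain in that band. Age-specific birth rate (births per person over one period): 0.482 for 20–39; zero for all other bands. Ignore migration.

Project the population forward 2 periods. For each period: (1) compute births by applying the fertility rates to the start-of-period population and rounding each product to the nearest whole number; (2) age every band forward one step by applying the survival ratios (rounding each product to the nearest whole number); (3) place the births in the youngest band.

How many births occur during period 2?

Numbering the groups 1..5 from youngest to oldest:
After projecting period 1:
Births: 19500 × 0.482 = 9399
Group 2: 75000 × 0.949 = 71175
Group 3: 19500 × 0.956 = 18642
Group 4: 33000 × 0.953 = 31449
Group 5: 21000 × 0.933 + 12000 × 0.684 = 19593 + 8208 = 27801
Giving 9399 / 71175 / 18642 / 31449 / 27801.
After projecting period 2:
Births: 71175 × 0.482 = 34306
Group 2: 9399 × 0.949 = 8920
Group 3: 71175 × 0.956 = 68043
Group 4: 18642 × 0.953 = 17766
Group 5: 31449 × 0.933 + 27801 × 0.684 = 29342 + 19016 = 48358
Giving 34306 / 8920 / 68043 / 17766 / 48358.

34306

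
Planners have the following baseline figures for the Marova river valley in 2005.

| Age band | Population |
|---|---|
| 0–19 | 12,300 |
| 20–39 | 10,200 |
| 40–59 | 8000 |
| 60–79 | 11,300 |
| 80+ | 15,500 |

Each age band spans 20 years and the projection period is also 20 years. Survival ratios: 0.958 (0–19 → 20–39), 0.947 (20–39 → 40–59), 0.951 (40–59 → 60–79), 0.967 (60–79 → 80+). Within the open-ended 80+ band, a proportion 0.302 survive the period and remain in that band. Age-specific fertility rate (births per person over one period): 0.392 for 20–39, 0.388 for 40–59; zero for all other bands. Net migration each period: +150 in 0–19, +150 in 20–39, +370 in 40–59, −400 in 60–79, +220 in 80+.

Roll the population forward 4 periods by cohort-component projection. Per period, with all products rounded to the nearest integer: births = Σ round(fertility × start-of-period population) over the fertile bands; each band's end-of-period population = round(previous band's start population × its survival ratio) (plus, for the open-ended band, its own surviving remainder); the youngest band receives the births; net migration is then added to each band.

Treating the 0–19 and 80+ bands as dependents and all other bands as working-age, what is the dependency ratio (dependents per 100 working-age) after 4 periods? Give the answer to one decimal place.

Period 1.
Births: 10200 * 0.392 = 3998 ; 8000 * 0.388 = 3104 → 7102
20–39: 12300 * 0.958 = 11783
40–59: 10200 * 0.947 = 9659
60–79: 8000 * 0.951 = 7608
80+: 11300 * 0.967 + 15500 * 0.302 = 10927 + 4681 = 15608
Net migration: 0–19 + 150 → 7252; 20–39 + 150 → 11933; 40–59 + 370 → 10029; 60–79 − 400 → 7208; 80+ + 220 → 15828
End of period: [7252, 11933, 10029, 7208, 15828]
Period 2.
Births: 11933 * 0.392 = 4678 ; 10029 * 0.388 = 3891 → 8569
20–39: 7252 * 0.958 = 6947
40–59: 11933 * 0.947 = 11301
60–79: 10029 * 0.951 = 9538
80+: 7208 * 0.967 + 15828 * 0.302 = 6970 + 4780 = 11750
Net migration: 0–19 + 150 → 8719; 20–39 + 150 → 7097; 40–59 + 370 → 11671; 60–79 − 400 → 9138; 80+ + 220 → 11970
End of period: [8719, 7097, 11671, 9138, 11970]
Period 3.
Births: 7097 * 0.392 = 2782 ; 11671 * 0.388 = 4528 → 7310
20–39: 8719 * 0.958 = 8353
40–59: 7097 * 0.947 = 6721
60–79: 11671 * 0.951 = 11099
80+: 9138 * 0.967 + 11970 * 0.302 = 8836 + 3615 = 12451
Net migration: 0–19 + 150 → 7460; 20–39 + 150 → 8503; 40–59 + 370 → 7091; 60–79 − 400 → 10699; 80+ + 220 → 12671
End of period: [7460, 8503, 7091, 10699, 12671]
Period 4.
Births: 8503 * 0.392 = 3333 ; 7091 * 0.388 = 2751 → 6084
20–39: 7460 * 0.958 = 7147
40–59: 8503 * 0.947 = 8052
60–79: 7091 * 0.951 = 6744
80+: 10699 * 0.967 + 12671 * 0.302 = 10346 + 3827 = 14173
Net migration: 0–19 + 150 → 6234; 20–39 + 150 → 7297; 40–59 + 370 → 8422; 60–79 − 400 → 6344; 80+ + 220 → 14393
End of period: [6234, 7297, 8422, 6344, 14393]
Dependents (band 0–19 + band 80+) = 6234 + 14393 = 20627; working-age = 22063; ratio = 20627/22063 × 100 = 93.5

93.5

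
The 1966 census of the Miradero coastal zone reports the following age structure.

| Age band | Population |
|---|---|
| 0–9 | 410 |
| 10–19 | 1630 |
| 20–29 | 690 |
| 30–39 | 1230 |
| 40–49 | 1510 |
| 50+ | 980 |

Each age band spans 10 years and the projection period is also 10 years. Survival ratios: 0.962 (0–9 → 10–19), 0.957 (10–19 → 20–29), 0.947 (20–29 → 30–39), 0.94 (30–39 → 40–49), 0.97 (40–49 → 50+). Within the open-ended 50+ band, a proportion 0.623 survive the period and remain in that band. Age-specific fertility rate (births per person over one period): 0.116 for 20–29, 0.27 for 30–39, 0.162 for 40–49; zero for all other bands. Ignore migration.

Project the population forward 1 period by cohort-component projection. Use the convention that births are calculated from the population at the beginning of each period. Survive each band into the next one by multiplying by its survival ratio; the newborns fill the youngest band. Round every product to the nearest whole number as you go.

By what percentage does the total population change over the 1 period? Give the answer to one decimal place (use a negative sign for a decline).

0.7

Period 1.
Births: 690 * 0.116 = 80  |  1230 * 0.27 = 332  |  1510 * 0.162 = 245 ⇒ total 657
10–19: 410 * 0.962 = 394
20–29: 1630 * 0.957 = 1560
30–39: 690 * 0.947 = 653
40–49: 1230 * 0.94 = 1156
50+: 1510 * 0.97 + 980 * 0.623 = 1465 + 611 = 2076
→ [657, 394, 1560, 653, 1156, 2076]
Total: 6450 → 6496; change = 46; percentage change = 0.7%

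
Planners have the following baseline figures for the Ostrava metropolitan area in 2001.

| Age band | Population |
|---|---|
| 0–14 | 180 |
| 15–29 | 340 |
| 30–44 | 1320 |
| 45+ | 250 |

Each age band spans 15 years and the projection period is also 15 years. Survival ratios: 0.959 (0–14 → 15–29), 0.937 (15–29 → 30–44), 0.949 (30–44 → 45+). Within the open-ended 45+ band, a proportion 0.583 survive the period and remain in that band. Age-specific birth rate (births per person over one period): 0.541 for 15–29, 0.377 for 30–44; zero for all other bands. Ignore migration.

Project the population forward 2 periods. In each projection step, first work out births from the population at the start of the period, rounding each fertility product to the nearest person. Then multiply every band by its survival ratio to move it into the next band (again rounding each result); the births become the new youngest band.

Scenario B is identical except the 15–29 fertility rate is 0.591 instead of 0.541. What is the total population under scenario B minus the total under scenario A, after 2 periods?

24

Numbering the bands 1..4 from youngest to oldest:
[period 1]
Births: 340 × 0.541 = 184, 1320 × 0.377 = 498 → 682
Band 2: 180 × 0.959 = 173
Band 3: 340 × 0.937 = 319
Band 4: 1320 × 0.949 + 250 × 0.583 = 1253 + 146 = 1399
End of period: [682, 173, 319, 1399]
[period 2]
Births: 173 × 0.541 = 94, 319 × 0.377 = 120 → 214
Band 2: 682 × 0.959 = 654
Band 3: 173 × 0.937 = 162
Band 4: 319 × 0.949 + 1399 × 0.583 = 303 + 816 = 1119
End of period: [214, 654, 162, 1119]
Scenario A total after 2 periods: 2149
Scenario B projection —
[period 1]
Births: 340 × 0.591 = 201, 1320 × 0.377 = 498 → 699
Band 2: 180 × 0.959 = 173
Band 3: 340 × 0.937 = 319
Band 4: 1320 × 0.949 + 250 × 0.583 = 1253 + 146 = 1399
End of period: [699, 173, 319, 1399]
[period 2]
Births: 173 × 0.591 = 102, 319 × 0.377 = 120 → 222
Band 2: 699 × 0.959 = 670
Band 3: 173 × 0.937 = 162
Band 4: 319 × 0.949 + 1399 × 0.583 = 303 + 816 = 1119
End of period: [222, 670, 162, 1119]
Scenario B total after 2 periods: 2173
Difference B − A = 2173 − 2149 = 24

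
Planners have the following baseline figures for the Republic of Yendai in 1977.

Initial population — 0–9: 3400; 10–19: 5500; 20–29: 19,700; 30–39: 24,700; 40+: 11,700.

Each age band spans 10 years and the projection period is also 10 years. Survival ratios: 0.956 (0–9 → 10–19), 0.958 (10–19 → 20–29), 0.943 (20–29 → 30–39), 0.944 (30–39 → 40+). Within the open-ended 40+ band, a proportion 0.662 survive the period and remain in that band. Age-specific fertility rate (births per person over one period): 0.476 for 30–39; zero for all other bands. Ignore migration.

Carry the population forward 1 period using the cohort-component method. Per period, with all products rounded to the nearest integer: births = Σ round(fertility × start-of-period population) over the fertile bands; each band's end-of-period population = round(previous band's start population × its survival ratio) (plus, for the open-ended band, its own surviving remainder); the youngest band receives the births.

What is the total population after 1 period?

69915

(Bands numbered youngest = 1 to oldest = 5.)
— Period 1 —
Births: 24700 * 0.476 = 11757
Band 2: 3400 * 0.956 = 3250
Band 3: 5500 * 0.958 = 5269
Band 4: 19700 * 0.943 = 18577
Band 5: 24700 * 0.944 + 11700 * 0.662 = 23317 + 7745 = 31062
Population now: 0–9=11757, 10–19=3250, 20–29=5269, 30–39=18577, 40+=31062
Total after period 1: 11757 + 3250 + 5269 + 18577 + 31062 = 69915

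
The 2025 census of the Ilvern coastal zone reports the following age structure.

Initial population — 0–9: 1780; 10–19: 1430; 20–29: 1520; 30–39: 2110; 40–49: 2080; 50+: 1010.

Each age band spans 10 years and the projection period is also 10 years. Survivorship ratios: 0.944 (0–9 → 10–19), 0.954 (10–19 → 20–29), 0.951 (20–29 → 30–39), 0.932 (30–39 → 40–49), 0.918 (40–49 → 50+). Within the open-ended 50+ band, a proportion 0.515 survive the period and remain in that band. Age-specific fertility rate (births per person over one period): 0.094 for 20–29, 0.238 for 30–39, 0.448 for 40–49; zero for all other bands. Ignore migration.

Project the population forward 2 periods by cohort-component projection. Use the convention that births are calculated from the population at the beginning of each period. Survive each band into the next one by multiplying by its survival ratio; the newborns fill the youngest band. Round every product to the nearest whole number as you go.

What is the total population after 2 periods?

Numbering the bands 1..6 from youngest to oldest:
After projecting period 1:
Births: 1520 * 0.094 = 143 ; 2110 * 0.238 = 502 ; 2080 * 0.448 = 932 ⇒ total 1577
Band 2: 1780 * 0.944 = 1680
Band 3: 1430 * 0.954 = 1364
Band 4: 1520 * 0.951 = 1446
Band 5: 2110 * 0.932 = 1967
Band 6: 2080 * 0.918 + 1010 * 0.515 = 1909 + 520 = 2429
Population now: 0–9=1577, 10–19=1680, 20–29=1364, 30–39=1446, 40–49=1967, 50+=2429
After projecting period 2:
Births: 1364 * 0.094 = 128 ; 1446 * 0.238 = 344 ; 1967 * 0.448 = 881 ⇒ total 1353
Band 2: 1577 * 0.944 = 1489
Band 3: 1680 * 0.954 = 1603
Band 4: 1364 * 0.951 = 1297
Band 5: 1446 * 0.932 = 1348
Band 6: 1967 * 0.918 + 2429 * 0.515 = 1806 + 1251 = 3057
Population now: 0–9=1353, 10–19=1489, 20–29=1603, 30–39=1297, 40–49=1348, 50+=3057
Total after period 2: 1353 + 1489 + 1603 + 1297 + 1348 + 3057 = 10147

10147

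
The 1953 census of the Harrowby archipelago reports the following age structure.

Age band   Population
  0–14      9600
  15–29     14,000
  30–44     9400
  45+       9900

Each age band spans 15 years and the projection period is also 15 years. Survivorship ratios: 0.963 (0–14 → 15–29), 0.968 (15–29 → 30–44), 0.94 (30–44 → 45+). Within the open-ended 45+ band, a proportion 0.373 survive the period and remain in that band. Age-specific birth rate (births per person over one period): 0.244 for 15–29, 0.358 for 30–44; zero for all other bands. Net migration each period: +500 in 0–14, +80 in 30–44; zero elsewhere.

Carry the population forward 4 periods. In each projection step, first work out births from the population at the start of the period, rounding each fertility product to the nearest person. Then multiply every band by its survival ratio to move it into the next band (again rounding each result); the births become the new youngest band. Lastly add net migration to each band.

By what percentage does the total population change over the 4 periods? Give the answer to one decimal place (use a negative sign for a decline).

-31.8

Period 1.
Births: 14000 × 0.244 = 3416  |  9400 × 0.358 = 3365 ⇒ total 6781
15–29: 9600 × 0.963 = 9245
30–44: 14000 × 0.968 = 13552
45+: 9400 × 0.94 + 9900 × 0.373 = 8836 + 3693 = 12529
Net migration: 0–14 + 500 → 7281; 30–44 + 80 → 13632
End of period: [7281, 9245, 13632, 12529]
Period 2.
Births: 9245 × 0.244 = 2256  |  13632 × 0.358 = 4880 ⇒ total 7136
15–29: 7281 × 0.963 = 7012
30–44: 9245 × 0.968 = 8949
45+: 13632 × 0.94 + 12529 × 0.373 = 12814 + 4673 = 17487
Net migration: 0–14 + 500 → 7636; 30–44 + 80 → 9029
End of period: [7636, 7012, 9029, 17487]
Period 3.
Births: 7012 × 0.244 = 1711  |  9029 × 0.358 = 3232 ⇒ total 4943
15–29: 7636 × 0.963 = 7353
30–44: 7012 × 0.968 = 6788
45+: 9029 × 0.94 + 17487 × 0.373 = 8487 + 6523 = 15010
Net migration: 0–14 + 500 → 5443; 30–44 + 80 → 6868
End of period: [5443, 7353, 6868, 15010]
Period 4.
Births: 7353 × 0.244 = 1794  |  6868 × 0.358 = 2459 ⇒ total 4253
15–29: 5443 × 0.963 = 5242
30–44: 7353 × 0.968 = 7118
45+: 6868 × 0.94 + 15010 × 0.373 = 6456 + 5599 = 12055
Net migration: 0–14 + 500 → 4753; 30–44 + 80 → 7198
End of period: [4753, 5242, 7198, 12055]
Total: 42900 → 29248; change = -13652; percentage change = -31.8%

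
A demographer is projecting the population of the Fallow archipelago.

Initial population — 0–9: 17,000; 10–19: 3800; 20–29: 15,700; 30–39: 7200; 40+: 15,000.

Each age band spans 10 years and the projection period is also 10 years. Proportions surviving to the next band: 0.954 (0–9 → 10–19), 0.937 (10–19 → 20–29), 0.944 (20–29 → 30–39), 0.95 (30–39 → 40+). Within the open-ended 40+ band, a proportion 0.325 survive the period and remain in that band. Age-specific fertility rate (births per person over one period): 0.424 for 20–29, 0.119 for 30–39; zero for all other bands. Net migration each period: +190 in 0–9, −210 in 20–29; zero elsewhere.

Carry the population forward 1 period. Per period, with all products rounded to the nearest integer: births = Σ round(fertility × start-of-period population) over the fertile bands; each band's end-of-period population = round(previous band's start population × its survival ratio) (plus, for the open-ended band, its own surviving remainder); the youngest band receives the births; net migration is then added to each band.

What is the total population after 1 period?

53809

(Groups numbered youngest = 1 to oldest = 5.)
Period 1.
Births: 15700 * 0.424 = 6657, 7200 * 0.119 = 857 ⇒ total 7514
Group 2: 17000 * 0.954 = 16218
Group 3: 3800 * 0.937 = 3561
Group 4: 15700 * 0.944 = 14821
Group 5: 7200 * 0.95 + 15000 * 0.325 = 6840 + 4875 = 11715
Net migration: Group 1 + 190 → 7704; Group 3 − 210 → 3351
→ [7704, 16218, 3351, 14821, 11715]
Total after period 1: 7704 + 16218 + 3351 + 14821 + 11715 = 53809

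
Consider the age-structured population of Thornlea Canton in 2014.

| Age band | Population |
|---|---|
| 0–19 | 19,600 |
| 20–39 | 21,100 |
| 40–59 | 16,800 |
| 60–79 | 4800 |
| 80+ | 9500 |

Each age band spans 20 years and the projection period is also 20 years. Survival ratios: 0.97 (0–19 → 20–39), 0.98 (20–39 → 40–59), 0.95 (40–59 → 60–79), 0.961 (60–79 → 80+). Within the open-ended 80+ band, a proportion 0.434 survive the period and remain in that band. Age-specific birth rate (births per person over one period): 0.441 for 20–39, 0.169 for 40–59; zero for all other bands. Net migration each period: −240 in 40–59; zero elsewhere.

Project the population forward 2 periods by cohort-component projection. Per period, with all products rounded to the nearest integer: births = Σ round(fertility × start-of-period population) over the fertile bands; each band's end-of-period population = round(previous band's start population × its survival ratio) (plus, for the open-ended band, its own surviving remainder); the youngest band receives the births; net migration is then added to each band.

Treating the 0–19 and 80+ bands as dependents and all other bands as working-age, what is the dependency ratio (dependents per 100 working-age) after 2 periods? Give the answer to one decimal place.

62.4

Let group 1 be 0–19 through group 5 = 80+.
Period 1:
Births: 21100 × 0.441 = 9305  |  16800 × 0.169 = 2839 ⇒ total 12144
Group 2: 19600 × 0.97 = 19012
Group 3: 21100 × 0.98 = 20678
Group 4: 16800 × 0.95 = 15960
Group 5: 4800 × 0.961 + 9500 × 0.434 = 4613 + 4123 = 8736
Net migration: Group 3 − 240 → 20438
Population now: 0–19=12144, 20–39=19012, 40–59=20438, 60–79=15960, 80+=8736
Period 2:
Births: 19012 × 0.441 = 8384  |  20438 × 0.169 = 3454 ⇒ total 11838
Group 2: 12144 × 0.97 = 11780
Group 3: 19012 × 0.98 = 18632
Group 4: 20438 × 0.95 = 19416
Group 5: 15960 × 0.961 + 8736 × 0.434 = 15338 + 3791 = 19129
Net migration: Group 3 − 240 → 18392
Population now: 0–19=11838, 20–39=11780, 40–59=18392, 60–79=19416, 80+=19129
Dependents (band 0–19 + band 80+) = 11838 + 19129 = 30967; working-age = 49588; ratio = 30967/49588 × 100 = 62.4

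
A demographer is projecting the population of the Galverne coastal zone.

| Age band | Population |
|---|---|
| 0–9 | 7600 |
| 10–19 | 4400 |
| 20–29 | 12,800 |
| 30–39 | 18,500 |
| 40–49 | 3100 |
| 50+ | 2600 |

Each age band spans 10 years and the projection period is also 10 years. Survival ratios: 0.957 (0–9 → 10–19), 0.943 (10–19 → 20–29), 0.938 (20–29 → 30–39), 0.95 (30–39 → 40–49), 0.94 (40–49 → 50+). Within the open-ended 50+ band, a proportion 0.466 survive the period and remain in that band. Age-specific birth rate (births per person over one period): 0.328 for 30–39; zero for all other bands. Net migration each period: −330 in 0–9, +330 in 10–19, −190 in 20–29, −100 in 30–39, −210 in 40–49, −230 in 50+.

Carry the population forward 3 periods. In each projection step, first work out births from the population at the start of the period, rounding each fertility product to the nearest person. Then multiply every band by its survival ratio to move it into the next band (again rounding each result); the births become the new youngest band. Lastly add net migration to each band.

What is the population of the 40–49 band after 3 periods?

3223

— Period 1 —
Births: 18500 × 0.328 = 6068
10–19: 7600 × 0.957 = 7273
20–29: 4400 × 0.943 = 4149
30–39: 12800 × 0.938 = 12006
40–49: 18500 × 0.95 = 17575
50+: 3100 × 0.94 + 2600 × 0.466 = 2914 + 1212 = 4126
Net migration: 0–9 − 330 → 5738; 10–19 + 330 → 7603; 20–29 − 190 → 3959; 30–39 − 100 → 11906; 40–49 − 210 → 17365; 50+ − 230 → 3896
Population now: 0–9=5738, 10–19=7603, 20–29=3959, 30–39=11906, 40–49=17365, 50+=3896
— Period 2 —
Births: 11906 × 0.328 = 3905
10–19: 5738 × 0.957 = 5491
20–29: 7603 × 0.943 = 7170
30–39: 3959 × 0.938 = 3714
40–49: 11906 × 0.95 = 11311
50+: 17365 × 0.94 + 3896 × 0.466 = 16323 + 1816 = 18139
Net migration: 0–9 − 330 → 3575; 10–19 + 330 → 5821; 20–29 − 190 → 6980; 30–39 − 100 → 3614; 40–49 − 210 → 11101; 50+ − 230 → 17909
Population now: 0–9=3575, 10–19=5821, 20–29=6980, 30–39=3614, 40–49=11101, 50+=17909
— Period 3 —
Births: 3614 × 0.328 = 1185
10–19: 3575 × 0.957 = 3421
20–29: 5821 × 0.943 = 5489
30–39: 6980 × 0.938 = 6547
40–49: 3614 × 0.95 = 3433
50+: 11101 × 0.94 + 17909 × 0.466 = 10435 + 8346 = 18781
Net migration: 0–9 − 330 → 855; 10–19 + 330 → 3751; 20–29 − 190 → 5299; 30–39 − 100 → 6447; 40–49 − 210 → 3223; 50+ − 230 → 18551
Population now: 0–9=855, 10–19=3751, 20–29=5299, 30–39=6447, 40–49=3223, 50+=18551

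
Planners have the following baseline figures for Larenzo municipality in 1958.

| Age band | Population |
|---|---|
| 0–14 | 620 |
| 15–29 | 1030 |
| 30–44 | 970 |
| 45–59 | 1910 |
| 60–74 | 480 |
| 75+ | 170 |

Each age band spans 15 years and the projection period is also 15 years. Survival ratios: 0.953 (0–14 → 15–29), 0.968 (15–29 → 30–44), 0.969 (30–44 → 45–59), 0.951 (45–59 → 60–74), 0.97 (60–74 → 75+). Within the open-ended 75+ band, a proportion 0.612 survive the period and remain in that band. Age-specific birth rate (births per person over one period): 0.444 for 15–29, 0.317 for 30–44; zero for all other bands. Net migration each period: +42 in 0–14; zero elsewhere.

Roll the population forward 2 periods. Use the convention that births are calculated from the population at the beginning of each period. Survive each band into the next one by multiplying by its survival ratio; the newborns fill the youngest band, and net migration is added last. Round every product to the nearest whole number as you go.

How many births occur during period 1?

764

Period 1:
Births: 1030 × 0.444 = 457  |  970 × 0.317 = 307 → 764
15–29: 620 × 0.953 = 591
30–44: 1030 × 0.968 = 997
45–59: 970 × 0.969 = 940
60–74: 1910 × 0.951 = 1816
75+: 480 × 0.97 + 170 × 0.612 = 466 + 104 = 570
Net migration: 0–14 + 42 → 806
End of period: [806, 591, 997, 940, 1816, 570]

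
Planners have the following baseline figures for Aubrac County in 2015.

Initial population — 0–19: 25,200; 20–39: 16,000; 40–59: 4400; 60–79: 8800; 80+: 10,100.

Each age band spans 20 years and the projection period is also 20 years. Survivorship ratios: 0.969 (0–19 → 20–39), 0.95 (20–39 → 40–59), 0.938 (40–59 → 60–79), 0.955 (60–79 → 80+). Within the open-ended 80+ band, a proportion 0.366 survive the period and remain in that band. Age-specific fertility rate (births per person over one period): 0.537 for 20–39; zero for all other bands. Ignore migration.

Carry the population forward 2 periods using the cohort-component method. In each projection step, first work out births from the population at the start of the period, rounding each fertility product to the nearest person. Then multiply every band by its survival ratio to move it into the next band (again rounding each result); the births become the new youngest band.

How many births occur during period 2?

Period 1.
Births: 16000 × 0.537 = 8592
20–39: 25200 × 0.969 = 24419
40–59: 16000 × 0.95 = 15200
60–79: 4400 × 0.938 = 4127
80+: 8800 × 0.955 + 10100 × 0.366 = 8404 + 3697 = 12101
Giving 8592 / 24419 / 15200 / 4127 / 12101.
Period 2.
Births: 24419 × 0.537 = 13113
20–39: 8592 × 0.969 = 8326
40–59: 24419 × 0.95 = 23198
60–79: 15200 × 0.938 = 14258
80+: 4127 × 0.955 + 12101 × 0.366 = 3941 + 4429 = 8370
Giving 13113 / 8326 / 23198 / 14258 / 8370.

13113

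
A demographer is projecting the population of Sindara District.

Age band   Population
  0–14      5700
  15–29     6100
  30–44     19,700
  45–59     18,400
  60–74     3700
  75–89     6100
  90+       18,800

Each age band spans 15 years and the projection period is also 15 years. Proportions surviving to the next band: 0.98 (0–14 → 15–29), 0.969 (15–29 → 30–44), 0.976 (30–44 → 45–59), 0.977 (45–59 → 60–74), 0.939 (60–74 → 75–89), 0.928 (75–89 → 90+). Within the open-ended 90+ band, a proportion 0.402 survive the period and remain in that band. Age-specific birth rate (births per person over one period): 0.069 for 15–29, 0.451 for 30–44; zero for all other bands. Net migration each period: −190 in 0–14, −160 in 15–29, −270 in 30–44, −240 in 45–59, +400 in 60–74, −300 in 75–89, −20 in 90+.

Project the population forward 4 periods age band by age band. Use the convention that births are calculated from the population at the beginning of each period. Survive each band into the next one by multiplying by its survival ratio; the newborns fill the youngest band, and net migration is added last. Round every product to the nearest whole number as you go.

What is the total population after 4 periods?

Call the bands 1 to 7, youngest first.
— Period 1 —
Births: 6100 * 0.069 = 421 ; 19700 * 0.451 = 8885 → total 9306
Band 2: 5700 * 0.98 = 5586
Band 3: 6100 * 0.969 = 5911
Band 4: 19700 * 0.976 = 19227
Band 5: 18400 * 0.977 = 17977
Band 6: 3700 * 0.939 = 3474
Band 7: 6100 * 0.928 + 18800 * 0.402 = 5661 + 7558 = 13219
Net migration: Band 1 − 190 → 9116; Band 2 − 160 → 5426; Band 3 − 270 → 5641; Band 4 − 240 → 18987; Band 5 + 400 → 18377; Band 6 − 300 → 3174; Band 7 − 20 → 13199
→ [9116, 5426, 5641, 18987, 18377, 3174, 13199]
— Period 2 —
Births: 5426 * 0.069 = 374 ; 5641 * 0.451 = 2544 → total 2918
Band 2: 9116 * 0.98 = 8934
Band 3: 5426 * 0.969 = 5258
Band 4: 5641 * 0.976 = 5506
Band 5: 18987 * 0.977 = 18550
Band 6: 18377 * 0.939 = 17256
Band 7: 3174 * 0.928 + 13199 * 0.402 = 2945 + 5306 = 8251
Net migration: Band 1 − 190 → 2728; Band 2 − 160 → 8774; Band 3 − 270 → 4988; Band 4 − 240 → 5266; Band 5 + 400 → 18950; Band 6 − 300 → 16956; Band 7 − 20 → 8231
→ [2728, 8774, 4988, 5266, 18950, 16956, 8231]
— Period 3 —
Births: 8774 * 0.069 = 605 ; 4988 * 0.451 = 2250 → total 2855
Band 2: 2728 * 0.98 = 2673
Band 3: 8774 * 0.969 = 8502
Band 4: 4988 * 0.976 = 4868
Band 5: 5266 * 0.977 = 5145
Band 6: 18950 * 0.939 = 17794
Band 7: 16956 * 0.928 + 8231 * 0.402 = 15735 + 3309 = 19044
Net migration: Band 1 − 190 → 2665; Band 2 − 160 → 2513; Band 3 − 270 → 8232; Band 4 − 240 → 4628; Band 5 + 400 → 5545; Band 6 − 300 → 17494; Band 7 − 20 → 19024
→ [2665, 2513, 8232, 4628, 5545, 17494, 19024]
— Period 4 —
Births: 2513 * 0.069 = 173 ; 8232 * 0.451 = 3713 → total 3886
Band 2: 2665 * 0.98 = 2612
Band 3: 2513 * 0.969 = 2435
Band 4: 8232 * 0.976 = 8034
Band 5: 4628 * 0.977 = 4522
Band 6: 5545 * 0.939 = 5207
Band 7: 17494 * 0.928 + 19024 * 0.402 = 16234 + 7648 = 23882
Net migration: Band 1 − 190 → 3696; Band 2 − 160 → 2452; Band 3 − 270 → 2165; Band 4 − 240 → 7794; Band 5 + 400 → 4922; Band 6 − 300 → 4907; Band 7 − 20 → 23862
→ [3696, 2452, 2165, 7794, 4922, 4907, 23862]
Total after period 4: 3696 + 2452 + 2165 + 7794 + 4922 + 4907 + 23862 = 49798

49798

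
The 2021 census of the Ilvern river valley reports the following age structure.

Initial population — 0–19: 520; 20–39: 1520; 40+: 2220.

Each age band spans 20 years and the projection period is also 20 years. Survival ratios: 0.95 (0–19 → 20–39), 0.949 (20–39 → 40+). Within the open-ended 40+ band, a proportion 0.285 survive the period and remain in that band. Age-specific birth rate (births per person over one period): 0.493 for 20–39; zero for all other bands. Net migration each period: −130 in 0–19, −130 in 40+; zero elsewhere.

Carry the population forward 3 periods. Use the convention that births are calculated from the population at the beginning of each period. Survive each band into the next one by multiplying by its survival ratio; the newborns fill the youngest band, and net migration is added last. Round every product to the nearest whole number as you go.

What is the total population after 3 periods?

951

Period 1:
Births: 1520 * 0.493 = 749
20–39: 520 * 0.95 = 494
40+: 1520 * 0.949 + 2220 * 0.285 = 1442 + 633 = 2075
Net migration: 0–19 − 130 → 619; 40+ − 130 → 1945
Giving 619 / 494 / 1945.
Period 2:
Births: 494 * 0.493 = 244
20–39: 619 * 0.95 = 588
40+: 494 * 0.949 + 1945 * 0.285 = 469 + 554 = 1023
Net migration: 0–19 − 130 → 114; 40+ − 130 → 893
Giving 114 / 588 / 893.
Period 3:
Births: 588 * 0.493 = 290
20–39: 114 * 0.95 = 108
40+: 588 * 0.949 + 893 * 0.285 = 558 + 255 = 813
Net migration: 0–19 − 130 → 160; 40+ − 130 → 683
Giving 160 / 108 / 683.
Total after period 3: 160 + 108 + 683 = 951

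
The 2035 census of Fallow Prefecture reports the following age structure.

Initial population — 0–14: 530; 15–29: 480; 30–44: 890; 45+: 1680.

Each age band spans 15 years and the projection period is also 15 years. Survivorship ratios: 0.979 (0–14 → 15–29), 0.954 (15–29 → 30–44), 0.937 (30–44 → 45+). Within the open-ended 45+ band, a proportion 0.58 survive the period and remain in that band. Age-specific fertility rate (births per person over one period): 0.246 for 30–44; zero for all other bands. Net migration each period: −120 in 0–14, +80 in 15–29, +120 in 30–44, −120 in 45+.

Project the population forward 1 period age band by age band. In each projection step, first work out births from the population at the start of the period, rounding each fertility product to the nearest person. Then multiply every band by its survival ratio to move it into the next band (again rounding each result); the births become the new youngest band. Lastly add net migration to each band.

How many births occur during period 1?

Let band 1 be 0–14 through band 4 = 45+.
— Period 1 —
Births: 890 × 0.246 = 219
Band 2: 530 × 0.979 = 519
Band 3: 480 × 0.954 = 458
Band 4: 890 × 0.937 + 1680 × 0.58 = 834 + 974 = 1808
Net migration: Band 1 − 120 → 99; Band 2 + 80 → 599; Band 3 + 120 → 578; Band 4 − 120 → 1688
→ [99, 599, 578, 1688]

219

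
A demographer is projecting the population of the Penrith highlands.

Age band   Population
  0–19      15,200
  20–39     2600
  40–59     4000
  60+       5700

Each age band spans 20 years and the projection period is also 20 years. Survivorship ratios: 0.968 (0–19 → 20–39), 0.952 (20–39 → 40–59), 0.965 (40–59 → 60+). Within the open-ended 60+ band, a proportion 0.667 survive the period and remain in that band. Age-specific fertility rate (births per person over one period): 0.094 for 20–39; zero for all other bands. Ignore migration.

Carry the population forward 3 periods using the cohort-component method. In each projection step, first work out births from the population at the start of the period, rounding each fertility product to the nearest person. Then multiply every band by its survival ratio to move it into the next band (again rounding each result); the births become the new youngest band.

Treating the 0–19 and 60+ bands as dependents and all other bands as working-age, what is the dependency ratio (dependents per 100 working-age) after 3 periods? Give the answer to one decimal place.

1185.5

Call the bands 1 to 4, youngest first.
Period 1.
Births: 2600 × 0.094 = 244
Band 2: 15200 × 0.968 = 14714
Band 3: 2600 × 0.952 = 2475
Band 4: 4000 × 0.965 + 5700 × 0.667 = 3860 + 3802 = 7662
End of period: [244, 14714, 2475, 7662]
Period 2.
Births: 14714 × 0.094 = 1383
Band 2: 244 × 0.968 = 236
Band 3: 14714 × 0.952 = 14008
Band 4: 2475 × 0.965 + 7662 × 0.667 = 2388 + 5111 = 7499
End of period: [1383, 236, 14008, 7499]
Period 3.
Births: 236 × 0.094 = 22
Band 2: 1383 × 0.968 = 1339
Band 3: 236 × 0.952 = 225
Band 4: 14008 × 0.965 + 7499 × 0.667 = 13518 + 5002 = 18520
End of period: [22, 1339, 225, 18520]
Dependents (band 0–19 + band 60+) = 22 + 18520 = 18542; working-age = 1564; ratio = 18542/1564 × 100 = 1185.5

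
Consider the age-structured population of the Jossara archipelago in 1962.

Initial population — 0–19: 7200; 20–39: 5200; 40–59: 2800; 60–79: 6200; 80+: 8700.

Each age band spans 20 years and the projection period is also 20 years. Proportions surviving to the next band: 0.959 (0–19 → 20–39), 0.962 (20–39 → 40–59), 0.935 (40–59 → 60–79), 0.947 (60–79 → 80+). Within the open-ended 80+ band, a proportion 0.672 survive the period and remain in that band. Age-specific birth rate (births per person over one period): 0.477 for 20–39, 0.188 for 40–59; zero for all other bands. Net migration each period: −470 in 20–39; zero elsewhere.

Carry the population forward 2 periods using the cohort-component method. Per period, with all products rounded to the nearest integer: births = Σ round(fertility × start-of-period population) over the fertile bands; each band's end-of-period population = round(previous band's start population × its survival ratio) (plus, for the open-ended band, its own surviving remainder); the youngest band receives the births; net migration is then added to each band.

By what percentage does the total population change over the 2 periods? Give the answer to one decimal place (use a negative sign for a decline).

— Period 1 —
Births: 5200 * 0.477 = 2480  |  2800 * 0.188 = 526 ⇒ total 3006
20–39: 7200 * 0.959 = 6905
40–59: 5200 * 0.962 = 5002
60–79: 2800 * 0.935 = 2618
80+: 6200 * 0.947 + 8700 * 0.672 = 5871 + 5846 = 11717
Net migration: 20–39 − 470 → 6435
Giving 3006 / 6435 / 5002 / 2618 / 11717.
— Period 2 —
Births: 6435 * 0.477 = 3069  |  5002 * 0.188 = 940 ⇒ total 4009
20–39: 3006 * 0.959 = 2883
40–59: 6435 * 0.962 = 6190
60–79: 5002 * 0.935 = 4677
80+: 2618 * 0.947 + 11717 * 0.672 = 2479 + 7874 = 10353
Net migration: 20–39 − 470 → 2413
Giving 4009 / 2413 / 6190 / 4677 / 10353.
Total: 30100 → 27642; change = -2458; percentage change = -8.2%

-8.2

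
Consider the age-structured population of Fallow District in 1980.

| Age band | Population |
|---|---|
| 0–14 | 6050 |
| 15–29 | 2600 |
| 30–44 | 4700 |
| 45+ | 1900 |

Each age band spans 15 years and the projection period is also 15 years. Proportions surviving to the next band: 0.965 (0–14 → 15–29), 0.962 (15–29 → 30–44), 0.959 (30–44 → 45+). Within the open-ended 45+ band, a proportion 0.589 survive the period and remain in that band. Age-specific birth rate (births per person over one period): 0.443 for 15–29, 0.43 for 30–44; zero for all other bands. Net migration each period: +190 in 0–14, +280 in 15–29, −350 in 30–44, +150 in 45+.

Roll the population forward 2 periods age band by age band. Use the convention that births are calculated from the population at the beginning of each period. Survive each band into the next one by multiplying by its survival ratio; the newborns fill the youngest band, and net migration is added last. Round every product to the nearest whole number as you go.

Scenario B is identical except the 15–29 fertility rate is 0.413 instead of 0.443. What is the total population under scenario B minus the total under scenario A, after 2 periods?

Let group 1 be 0–14 through group 4 = 45+.
After projecting period 1:
Births: 2600 × 0.443 = 1152  |  4700 × 0.43 = 2021 — total 3173
Group 2: 6050 × 0.965 = 5838
Group 3: 2600 × 0.962 = 2501
Group 4: 4700 × 0.959 + 1900 × 0.589 = 4507 + 1119 = 5626
Net migration: Group 1 + 190 → 3363; Group 2 + 280 → 6118; Group 3 − 350 → 2151; Group 4 + 150 → 5776
Giving 3363 / 6118 / 2151 / 5776.
After projecting period 2:
Births: 6118 × 0.443 = 2710  |  2151 × 0.43 = 925 — total 3635
Group 2: 3363 × 0.965 = 3245
Group 3: 6118 × 0.962 = 5886
Group 4: 2151 × 0.959 + 5776 × 0.589 = 2063 + 3402 = 5465
Net migration: Group 1 + 190 → 3825; Group 2 + 280 → 3525; Group 3 − 350 → 5536; Group 4 + 150 → 5615
Giving 3825 / 3525 / 5536 / 5615.
Scenario A total after 2 periods: 18501
Scenario B projection —
After projecting period 1:
Births: 2600 × 0.413 = 1074  |  4700 × 0.43 = 2021 — total 3095
Group 2: 6050 × 0.965 = 5838
Group 3: 2600 × 0.962 = 2501
Group 4: 4700 × 0.959 + 1900 × 0.589 = 4507 + 1119 = 5626
Net migration: Group 1 + 190 → 3285; Group 2 + 280 → 6118; Group 3 − 350 → 2151; Group 4 + 150 → 5776
Giving 3285 / 6118 / 2151 / 5776.
After projecting period 2:
Births: 6118 × 0.413 = 2527  |  2151 × 0.43 = 925 — total 3452
Group 2: 3285 × 0.965 = 3170
Group 3: 6118 × 0.962 = 5886
Group 4: 2151 × 0.959 + 5776 × 0.589 = 2063 + 3402 = 5465
Net migration: Group 1 + 190 → 3642; Group 2 + 280 → 3450; Group 3 − 350 → 5536; Group 4 + 150 → 5615
Giving 3642 / 3450 / 5536 / 5615.
Scenario B total after 2 periods: 18243
Difference B − A = 18243 − 18501 = -258

-258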